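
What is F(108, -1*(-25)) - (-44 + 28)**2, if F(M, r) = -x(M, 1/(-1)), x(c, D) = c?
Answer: -364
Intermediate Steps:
F(M, r) = -M
F(108, -1*(-25)) - (-44 + 28)**2 = -1*108 - (-44 + 28)**2 = -108 - 1*(-16)**2 = -108 - 1*256 = -108 - 256 = -364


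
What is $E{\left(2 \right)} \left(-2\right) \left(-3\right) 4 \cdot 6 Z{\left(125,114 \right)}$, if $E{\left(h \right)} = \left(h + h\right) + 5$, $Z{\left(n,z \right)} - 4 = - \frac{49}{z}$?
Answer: $\frac{87912}{19} \approx 4626.9$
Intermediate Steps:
$Z{\left(n,z \right)} = 4 - \frac{49}{z}$
$E{\left(h \right)} = 5 + 2 h$ ($E{\left(h \right)} = 2 h + 5 = 5 + 2 h$)
$E{\left(2 \right)} \left(-2\right) \left(-3\right) 4 \cdot 6 Z{\left(125,114 \right)} = \left(5 + 2 \cdot 2\right) \left(-2\right) \left(-3\right) 4 \cdot 6 \left(4 - \frac{49}{114}\right) = \left(5 + 4\right) \left(-2\right) \left(-3\right) 24 \left(4 - \frac{49}{114}\right) = 9 \left(-2\right) \left(-3\right) 24 \left(4 - \frac{49}{114}\right) = \left(-18\right) \left(-3\right) 24 \cdot \frac{407}{114} = 54 \cdot 24 \cdot \frac{407}{114} = 1296 \cdot \frac{407}{114} = \frac{87912}{19}$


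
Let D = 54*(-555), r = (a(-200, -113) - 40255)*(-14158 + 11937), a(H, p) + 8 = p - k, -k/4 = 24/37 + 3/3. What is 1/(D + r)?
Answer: 37/3316327738 ≈ 1.1157e-8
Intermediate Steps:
k = -244/37 (k = -4*(24/37 + 3/3) = -4*(24*(1/37) + 3*(⅓)) = -4*(24/37 + 1) = -4*61/37 = -244/37 ≈ -6.5946)
a(H, p) = -52/37 + p (a(H, p) = -8 + (p - 1*(-244/37)) = -8 + (p + 244/37) = -8 + (244/37 + p) = -52/37 + p)
r = 3317436628/37 (r = ((-52/37 - 113) - 40255)*(-14158 + 11937) = (-4233/37 - 40255)*(-2221) = -1493668/37*(-2221) = 3317436628/37 ≈ 8.9660e+7)
D = -29970
1/(D + r) = 1/(-29970 + 3317436628/37) = 1/(3316327738/37) = 37/3316327738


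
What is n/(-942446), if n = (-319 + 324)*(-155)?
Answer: 775/942446 ≈ 0.00082233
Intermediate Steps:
n = -775 (n = 5*(-155) = -775)
n/(-942446) = -775/(-942446) = -775*(-1/942446) = 775/942446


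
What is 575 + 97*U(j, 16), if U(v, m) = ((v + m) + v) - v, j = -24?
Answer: -201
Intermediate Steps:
U(v, m) = m + v (U(v, m) = ((m + v) + v) - v = (m + 2*v) - v = m + v)
575 + 97*U(j, 16) = 575 + 97*(16 - 24) = 575 + 97*(-8) = 575 - 776 = -201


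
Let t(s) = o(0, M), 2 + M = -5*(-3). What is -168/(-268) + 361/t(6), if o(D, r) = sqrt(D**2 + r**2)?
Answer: 24733/871 ≈ 28.396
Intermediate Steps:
M = 13 (M = -2 - 5*(-3) = -2 + 15 = 13)
t(s) = 13 (t(s) = sqrt(0**2 + 13**2) = sqrt(0 + 169) = sqrt(169) = 13)
-168/(-268) + 361/t(6) = -168/(-268) + 361/13 = -168*(-1/268) + 361*(1/13) = 42/67 + 361/13 = 24733/871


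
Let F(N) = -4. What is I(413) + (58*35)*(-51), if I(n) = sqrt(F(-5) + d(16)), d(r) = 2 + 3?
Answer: -103529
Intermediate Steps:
d(r) = 5
I(n) = 1 (I(n) = sqrt(-4 + 5) = sqrt(1) = 1)
I(413) + (58*35)*(-51) = 1 + (58*35)*(-51) = 1 + 2030*(-51) = 1 - 103530 = -103529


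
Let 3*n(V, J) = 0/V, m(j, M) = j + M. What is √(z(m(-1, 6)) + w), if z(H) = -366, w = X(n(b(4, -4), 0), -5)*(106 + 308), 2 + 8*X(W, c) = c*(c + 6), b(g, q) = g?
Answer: I*√2913/2 ≈ 26.986*I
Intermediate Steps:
m(j, M) = M + j
n(V, J) = 0 (n(V, J) = (0/V)/3 = (⅓)*0 = 0)
X(W, c) = -¼ + c*(6 + c)/8 (X(W, c) = -¼ + (c*(c + 6))/8 = -¼ + (c*(6 + c))/8 = -¼ + c*(6 + c)/8)
w = -1449/4 (w = (-¼ + (⅛)*(-5)² + (¾)*(-5))*(106 + 308) = (-¼ + (⅛)*25 - 15/4)*414 = (-¼ + 25/8 - 15/4)*414 = -7/8*414 = -1449/4 ≈ -362.25)
√(z(m(-1, 6)) + w) = √(-366 - 1449/4) = √(-2913/4) = I*√2913/2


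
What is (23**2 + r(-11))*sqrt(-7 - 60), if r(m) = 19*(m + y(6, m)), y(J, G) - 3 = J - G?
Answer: 700*I*sqrt(67) ≈ 5729.8*I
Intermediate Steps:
y(J, G) = 3 + J - G (y(J, G) = 3 + (J - G) = 3 + J - G)
r(m) = 171 (r(m) = 19*(m + (3 + 6 - m)) = 19*(m + (9 - m)) = 19*9 = 171)
(23**2 + r(-11))*sqrt(-7 - 60) = (23**2 + 171)*sqrt(-7 - 60) = (529 + 171)*sqrt(-67) = 700*(I*sqrt(67)) = 700*I*sqrt(67)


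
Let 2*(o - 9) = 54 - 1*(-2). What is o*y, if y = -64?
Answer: -2368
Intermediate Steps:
o = 37 (o = 9 + (54 - 1*(-2))/2 = 9 + (54 + 2)/2 = 9 + (1/2)*56 = 9 + 28 = 37)
o*y = 37*(-64) = -2368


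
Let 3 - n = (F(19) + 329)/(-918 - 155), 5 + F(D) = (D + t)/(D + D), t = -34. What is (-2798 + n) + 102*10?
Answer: -72361553/40774 ≈ -1774.7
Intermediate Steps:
F(D) = -5 + (-34 + D)/(2*D) (F(D) = -5 + (D - 34)/(D + D) = -5 + (-34 + D)/((2*D)) = -5 + (-34 + D)*(1/(2*D)) = -5 + (-34 + D)/(2*D))
n = 134619/40774 (n = 3 - ((-9/2 - 17/19) + 329)/(-918 - 155) = 3 - ((-9/2 - 17*1/19) + 329)/(-1073) = 3 - ((-9/2 - 17/19) + 329)*(-1)/1073 = 3 - (-205/38 + 329)*(-1)/1073 = 3 - 12297*(-1)/(38*1073) = 3 - 1*(-12297/40774) = 3 + 12297/40774 = 134619/40774 ≈ 3.3016)
(-2798 + n) + 102*10 = (-2798 + 134619/40774) + 102*10 = -113951033/40774 + 1020 = -72361553/40774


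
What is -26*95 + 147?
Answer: -2323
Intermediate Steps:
-26*95 + 147 = -2470 + 147 = -2323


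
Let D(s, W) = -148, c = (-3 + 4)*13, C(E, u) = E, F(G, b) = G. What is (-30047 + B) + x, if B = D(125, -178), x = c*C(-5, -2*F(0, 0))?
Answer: -30260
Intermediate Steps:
c = 13 (c = 1*13 = 13)
x = -65 (x = 13*(-5) = -65)
B = -148
(-30047 + B) + x = (-30047 - 148) - 65 = -30195 - 65 = -30260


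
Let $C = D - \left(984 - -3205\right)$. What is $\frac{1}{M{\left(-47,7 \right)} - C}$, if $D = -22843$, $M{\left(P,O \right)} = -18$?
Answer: $\frac{1}{27014} \approx 3.7018 \cdot 10^{-5}$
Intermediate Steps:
$C = -27032$ ($C = -22843 - \left(984 - -3205\right) = -22843 - \left(984 + 3205\right) = -22843 - 4189 = -27032$)
$\frac{1}{M{\left(-47,7 \right)} - C} = \frac{1}{-18 - -27032} = \frac{1}{-18 + 27032} = \frac{1}{27014}$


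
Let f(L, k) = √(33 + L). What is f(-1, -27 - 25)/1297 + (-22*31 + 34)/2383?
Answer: -648/2383 + 4*√2/1297 ≈ -0.26756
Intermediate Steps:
f(-1, -27 - 25)/1297 + (-22*31 + 34)/2383 = √(33 - 1)/1297 + (-22*31 + 34)/2383 = √32*(1/1297) + (-682 + 34)*(1/2383) = (4*√2)*(1/1297) - 648*1/2383 = 4*√2/1297 - 648/2383 = -648/2383 + 4*√2/1297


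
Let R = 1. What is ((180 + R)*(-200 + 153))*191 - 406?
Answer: -1625243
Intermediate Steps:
((180 + R)*(-200 + 153))*191 - 406 = ((180 + 1)*(-200 + 153))*191 - 406 = (181*(-47))*191 - 406 = -8507*191 - 406 = -1624837 - 406 = -1625243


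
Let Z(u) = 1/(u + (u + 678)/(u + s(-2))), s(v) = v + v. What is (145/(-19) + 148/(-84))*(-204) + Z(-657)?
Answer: 110686837559/57761634 ≈ 1916.3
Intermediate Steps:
s(v) = 2*v
Z(u) = 1/(u + (678 + u)/(-4 + u)) (Z(u) = 1/(u + (u + 678)/(u + 2*(-2))) = 1/(u + (678 + u)/(u - 4)) = 1/(u + (678 + u)/(-4 + u)))
(145/(-19) + 148/(-84))*(-204) + Z(-657) = (145/(-19) + 148/(-84))*(-204) + (-4 - 657)/(678 + (-657)**2 - 3*(-657)) = (145*(-1/19) + 148*(-1/84))*(-204) - 661/(678 + 431649 + 1971) = (-145/19 - 37/21)*(-204) - 661/434298 = -3748/399*(-204) + (1/434298)*(-661) = 254864/133 - 661/434298 = 110686837559/57761634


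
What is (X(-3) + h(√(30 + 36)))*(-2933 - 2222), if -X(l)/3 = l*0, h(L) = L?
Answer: -5155*√66 ≈ -41879.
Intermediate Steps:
X(l) = 0 (X(l) = -3*l*0 = -3*0 = 0)
(X(-3) + h(√(30 + 36)))*(-2933 - 2222) = (0 + √(30 + 36))*(-2933 - 2222) = (0 + √66)*(-5155) = √66*(-5155) = -5155*√66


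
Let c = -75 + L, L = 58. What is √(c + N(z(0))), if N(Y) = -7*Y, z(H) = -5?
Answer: 3*√2 ≈ 4.2426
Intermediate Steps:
c = -17 (c = -75 + 58 = -17)
√(c + N(z(0))) = √(-17 - 7*(-5)) = √(-17 + 35) = √18 = 3*√2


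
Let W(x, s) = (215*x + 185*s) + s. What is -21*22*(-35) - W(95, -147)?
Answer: 23087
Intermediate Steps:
W(x, s) = 186*s + 215*x (W(x, s) = (185*s + 215*x) + s = 186*s + 215*x)
-21*22*(-35) - W(95, -147) = -21*22*(-35) - (186*(-147) + 215*95) = -462*(-35) - (-27342 + 20425) = 16170 - 1*(-6917) = 16170 + 6917 = 23087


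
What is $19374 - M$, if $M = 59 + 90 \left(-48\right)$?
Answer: $23635$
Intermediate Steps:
$M = -4261$ ($M = 59 - 4320 = -4261$)
$19374 - M = 19374 - -4261 = 19374 + 4261 = 23635$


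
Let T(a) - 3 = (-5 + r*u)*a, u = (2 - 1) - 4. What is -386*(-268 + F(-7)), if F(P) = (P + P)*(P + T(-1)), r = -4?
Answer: 44004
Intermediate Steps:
u = -3 (u = 1 - 4 = -3)
T(a) = 3 + 7*a (T(a) = 3 + (-5 - 4*(-3))*a = 3 + (-5 + 12)*a = 3 + 7*a)
F(P) = 2*P*(-4 + P) (F(P) = (P + P)*(P + (3 + 7*(-1))) = (2*P)*(P + (3 - 7)) = (2*P)*(P - 4) = (2*P)*(-4 + P) = 2*P*(-4 + P))
-386*(-268 + F(-7)) = -386*(-268 + 2*(-7)*(-4 - 7)) = -386*(-268 + 2*(-7)*(-11)) = -386*(-268 + 154) = -386*(-114) = 44004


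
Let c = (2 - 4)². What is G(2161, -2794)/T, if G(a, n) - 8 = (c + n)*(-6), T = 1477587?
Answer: 316/27879 ≈ 0.011335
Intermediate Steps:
c = 4 (c = (-2)² = 4)
G(a, n) = -16 - 6*n (G(a, n) = 8 + (4 + n)*(-6) = 8 + (-24 - 6*n) = -16 - 6*n)
G(2161, -2794)/T = (-16 - 6*(-2794))/1477587 = (-16 + 16764)*(1/1477587) = 16748*(1/1477587) = 316/27879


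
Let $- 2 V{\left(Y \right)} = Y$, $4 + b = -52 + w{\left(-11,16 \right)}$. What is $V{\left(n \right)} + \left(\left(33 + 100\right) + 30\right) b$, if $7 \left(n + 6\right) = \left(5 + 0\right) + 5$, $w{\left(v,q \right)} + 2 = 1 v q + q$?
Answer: $- \frac{248722}{7} \approx -35532.0$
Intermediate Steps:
$w{\left(v,q \right)} = -2 + q + q v$ ($w{\left(v,q \right)} = -2 + \left(1 v q + q\right) = -2 + \left(v q + q\right) = -2 + \left(q v + q\right) = -2 + \left(q + q v\right) = -2 + q + q v$)
$b = -218$ ($b = -4 + \left(-52 + \left(-2 + 16 + 16 \left(-11\right)\right)\right) = -4 - 214 = -218$)
$n = - \frac{32}{7}$ ($n = -6 + \frac{\left(5 + 0\right) + 5}{7} = -6 + \frac{5 + 5}{7} = -6 + \frac{1}{7} \cdot 10 = -6 + \frac{10}{7} = - \frac{32}{7} \approx -4.5714$)
$V{\left(Y \right)} = - \frac{Y}{2}$
$V{\left(n \right)} + \left(\left(33 + 100\right) + 30\right) b = \left(- \frac{1}{2}\right) \left(- \frac{32}{7}\right) + \left(\left(33 + 100\right) + 30\right) \left(-218\right) = \frac{16}{7} + \left(133 + 30\right) \left(-218\right) = \frac{16}{7} + 163 \left(-218\right) = \frac{16}{7} - 35534 = - \frac{248722}{7}$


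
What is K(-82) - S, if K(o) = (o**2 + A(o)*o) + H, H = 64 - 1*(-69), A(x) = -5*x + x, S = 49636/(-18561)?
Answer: -371894243/18561 ≈ -20036.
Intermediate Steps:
S = -49636/18561 (S = 49636*(-1/18561) = -49636/18561 ≈ -2.6742)
A(x) = -4*x
H = 133 (H = 64 + 69 = 133)
K(o) = 133 - 3*o**2 (K(o) = (o**2 + (-4*o)*o) + 133 = (o**2 - 4*o**2) + 133 = -3*o**2 + 133 = 133 - 3*o**2)
K(-82) - S = (133 - 3*(-82)**2) - 1*(-49636/18561) = (133 - 3*6724) + 49636/18561 = (133 - 20172) + 49636/18561 = -20039 + 49636/18561 = -371894243/18561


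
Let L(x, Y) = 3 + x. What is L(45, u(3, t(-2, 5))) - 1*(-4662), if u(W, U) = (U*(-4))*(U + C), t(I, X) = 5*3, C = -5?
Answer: 4710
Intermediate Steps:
t(I, X) = 15
u(W, U) = -4*U*(-5 + U) (u(W, U) = (U*(-4))*(U - 5) = (-4*U)*(-5 + U) = -4*U*(-5 + U))
L(45, u(3, t(-2, 5))) - 1*(-4662) = (3 + 45) - 1*(-4662) = 48 + 4662 = 4710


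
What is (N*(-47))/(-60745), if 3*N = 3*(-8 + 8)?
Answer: 0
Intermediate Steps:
N = 0 (N = (3*(-8 + 8))/3 = (3*0)/3 = (1/3)*0 = 0)
(N*(-47))/(-60745) = (0*(-47))/(-60745) = 0*(-1/60745) = 0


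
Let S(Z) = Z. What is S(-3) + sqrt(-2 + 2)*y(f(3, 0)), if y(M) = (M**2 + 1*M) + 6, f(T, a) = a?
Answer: -3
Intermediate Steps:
y(M) = 6 + M + M**2 (y(M) = (M**2 + M) + 6 = (M + M**2) + 6 = 6 + M + M**2)
S(-3) + sqrt(-2 + 2)*y(f(3, 0)) = -3 + sqrt(-2 + 2)*(6 + 0 + 0**2) = -3 + sqrt(0)*(6 + 0 + 0) = -3 + 0*6 = -3 + 0 = -3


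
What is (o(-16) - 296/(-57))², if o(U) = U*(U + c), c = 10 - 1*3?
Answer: 72318016/3249 ≈ 22259.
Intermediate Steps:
c = 7 (c = 10 - 3 = 7)
o(U) = U*(7 + U) (o(U) = U*(U + 7) = U*(7 + U))
(o(-16) - 296/(-57))² = (-16*(7 - 16) - 296/(-57))² = (-16*(-9) - 296*(-1/57))² = (144 + 296/57)² = (8504/57)² = 72318016/3249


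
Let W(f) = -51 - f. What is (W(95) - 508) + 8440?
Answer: 7786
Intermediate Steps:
(W(95) - 508) + 8440 = ((-51 - 1*95) - 508) + 8440 = ((-51 - 95) - 508) + 8440 = (-146 - 508) + 8440 = -654 + 8440 = 7786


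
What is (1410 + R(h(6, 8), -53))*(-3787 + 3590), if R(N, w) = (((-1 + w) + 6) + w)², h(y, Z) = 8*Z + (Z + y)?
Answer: -2287367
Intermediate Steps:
h(y, Z) = y + 9*Z
R(N, w) = (5 + 2*w)² (R(N, w) = ((5 + w) + w)² = (5 + 2*w)²)
(1410 + R(h(6, 8), -53))*(-3787 + 3590) = (1410 + (5 + 2*(-53))²)*(-3787 + 3590) = (1410 + (5 - 106)²)*(-197) = (1410 + (-101)²)*(-197) = (1410 + 10201)*(-197) = 11611*(-197) = -2287367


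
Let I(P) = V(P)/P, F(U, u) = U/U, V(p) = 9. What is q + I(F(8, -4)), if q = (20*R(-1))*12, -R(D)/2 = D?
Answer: 489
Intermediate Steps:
R(D) = -2*D
F(U, u) = 1
I(P) = 9/P
q = 480 (q = (20*(-2*(-1)))*12 = (20*2)*12 = 40*12 = 480)
q + I(F(8, -4)) = 480 + 9/1 = 480 + 9*1 = 480 + 9 = 489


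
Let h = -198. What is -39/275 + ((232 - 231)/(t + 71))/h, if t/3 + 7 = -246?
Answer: -482951/3405600 ≈ -0.14181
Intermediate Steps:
t = -759 (t = -21 + 3*(-246) = -21 - 738 = -759)
-39/275 + ((232 - 231)/(t + 71))/h = -39/275 + ((232 - 231)/(-759 + 71))/(-198) = -39*1/275 + (1/(-688))*(-1/198) = -39/275 + (1*(-1/688))*(-1/198) = -39/275 - 1/688*(-1/198) = -39/275 + 1/136224 = -482951/3405600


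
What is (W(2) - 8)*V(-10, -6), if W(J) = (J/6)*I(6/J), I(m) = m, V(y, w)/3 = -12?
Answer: 252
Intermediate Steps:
V(y, w) = -36 (V(y, w) = 3*(-12) = -36)
W(J) = 1 (W(J) = (J/6)*(6/J) = 1)
(W(2) - 8)*V(-10, -6) = (1 - 8)*(-36) = -7*(-36) = 252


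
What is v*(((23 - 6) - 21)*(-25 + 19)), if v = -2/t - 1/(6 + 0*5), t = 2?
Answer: -28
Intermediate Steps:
v = -7/6 (v = -2/2 - 1/(6 + 0*5) = -2*½ - 1/(6 + 0) = -1 - 1/6 = -1 - 1*⅙ = -1 - ⅙ = -7/6 ≈ -1.1667)
v*(((23 - 6) - 21)*(-25 + 19)) = -7*((23 - 6) - 21)*(-25 + 19)/6 = -7*(17 - 21)*(-6)/6 = -(-14)*(-6)/3 = -7/6*24 = -28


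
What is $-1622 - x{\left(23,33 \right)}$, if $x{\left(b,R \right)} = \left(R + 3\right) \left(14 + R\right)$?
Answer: $-3314$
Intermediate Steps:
$x{\left(b,R \right)} = \left(3 + R\right) \left(14 + R\right)$
$-1622 - x{\left(23,33 \right)} = -1622 - \left(42 + 33^{2} + 17 \cdot 33\right) = -1622 - \left(42 + 1089 + 561\right) = -1622 - 1692 = -3314$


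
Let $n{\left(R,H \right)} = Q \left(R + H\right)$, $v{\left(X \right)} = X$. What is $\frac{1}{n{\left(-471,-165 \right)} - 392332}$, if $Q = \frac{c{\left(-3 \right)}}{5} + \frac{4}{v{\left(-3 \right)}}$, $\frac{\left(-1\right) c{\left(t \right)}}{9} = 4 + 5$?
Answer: $- \frac{5}{1905904} \approx -2.6234 \cdot 10^{-6}$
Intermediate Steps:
$c{\left(t \right)} = -81$ ($c{\left(t \right)} = - 9 \left(4 + 5\right) = \left(-9\right) 9 = -81$)
$Q = - \frac{263}{15}$ ($Q = - \frac{81}{5} + \frac{4}{-3} = \left(-81\right) \frac{1}{5} + 4 \left(- \frac{1}{3}\right) = - \frac{81}{5} - \frac{4}{3} = - \frac{263}{15} \approx -17.533$)
$n{\left(R,H \right)} = - \frac{263 H}{15} - \frac{263 R}{15}$ ($n{\left(R,H \right)} = - \frac{263 \left(R + H\right)}{15} = - \frac{263 \left(H + R\right)}{15} = - \frac{263 H}{15} - \frac{263 R}{15}$)
$\frac{1}{n{\left(-471,-165 \right)} - 392332} = \frac{1}{\left(\left(- \frac{263}{15}\right) \left(-165\right) - - \frac{41291}{5}\right) - 392332} = \frac{1}{\left(2893 + \frac{41291}{5}\right) - 392332} = \frac{1}{\frac{55756}{5} - 392332} = \frac{1}{- \frac{1905904}{5}} = - \frac{5}{1905904}$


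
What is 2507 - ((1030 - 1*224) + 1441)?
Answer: 260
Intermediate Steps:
2507 - ((1030 - 1*224) + 1441) = 2507 - ((1030 - 224) + 1441) = 2507 - (806 + 1441) = 2507 - 1*2247 = 2507 - 2247 = 260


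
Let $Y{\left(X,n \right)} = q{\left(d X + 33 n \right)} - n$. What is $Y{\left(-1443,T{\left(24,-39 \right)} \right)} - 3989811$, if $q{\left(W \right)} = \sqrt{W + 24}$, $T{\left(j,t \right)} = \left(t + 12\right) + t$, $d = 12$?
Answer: $-3989745 + i \sqrt{19470} \approx -3.9897 \cdot 10^{6} + 139.53 i$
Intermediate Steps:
$T{\left(j,t \right)} = 12 + 2 t$ ($T{\left(j,t \right)} = \left(12 + t\right) + t = 12 + 2 t$)
$q{\left(W \right)} = \sqrt{24 + W}$
$Y{\left(X,n \right)} = \sqrt{24 + 12 X + 33 n} - n$ ($Y{\left(X,n \right)} = \sqrt{24 + \left(12 X + 33 n\right)} - n = \sqrt{24 + 12 X + 33 n} - n$)
$Y{\left(-1443,T{\left(24,-39 \right)} \right)} - 3989811 = \left(\sqrt{24 + 12 \left(-1443\right) + 33 \left(12 + 2 \left(-39\right)\right)} - \left(12 + 2 \left(-39\right)\right)\right) - 3989811 = \left(\sqrt{24 - 17316 + 33 \left(12 - 78\right)} - \left(12 - 78\right)\right) - 3989811 = \left(\sqrt{24 - 17316 + 33 \left(-66\right)} - -66\right) - 3989811 = \left(\sqrt{24 - 17316 - 2178} + 66\right) - 3989811 = \left(\sqrt{-19470} + 66\right) - 3989811 = \left(i \sqrt{19470} + 66\right) - 3989811 = \left(66 + i \sqrt{19470}\right) - 3989811 = -3989745 + i \sqrt{19470}$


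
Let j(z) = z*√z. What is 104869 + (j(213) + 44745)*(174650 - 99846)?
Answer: 3347209849 + 15933252*√213 ≈ 3.5797e+9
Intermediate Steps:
j(z) = z^(3/2)
104869 + (j(213) + 44745)*(174650 - 99846) = 104869 + (213^(3/2) + 44745)*(174650 - 99846) = 104869 + (213*√213 + 44745)*74804 = 104869 + (44745 + 213*√213)*74804 = 104869 + (3347104980 + 15933252*√213) = 3347209849 + 15933252*√213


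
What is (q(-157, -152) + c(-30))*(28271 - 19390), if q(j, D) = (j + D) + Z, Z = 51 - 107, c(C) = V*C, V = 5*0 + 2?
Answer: -3774425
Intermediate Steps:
V = 2 (V = 0 + 2 = 2)
c(C) = 2*C
Z = -56
q(j, D) = -56 + D + j (q(j, D) = (j + D) - 56 = (D + j) - 56 = -56 + D + j)
(q(-157, -152) + c(-30))*(28271 - 19390) = ((-56 - 152 - 157) + 2*(-30))*(28271 - 19390) = (-365 - 60)*8881 = -425*8881 = -3774425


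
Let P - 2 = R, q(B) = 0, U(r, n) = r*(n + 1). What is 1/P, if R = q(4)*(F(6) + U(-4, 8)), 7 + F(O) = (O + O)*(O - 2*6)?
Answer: 1/2 ≈ 0.50000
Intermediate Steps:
U(r, n) = r*(1 + n)
F(O) = -7 + 2*O*(-12 + O) (F(O) = -7 + (O + O)*(O - 2*6) = -7 + (2*O)*(O - 12) = -7 + (2*O)*(-12 + O) = -7 + 2*O*(-12 + O))
R = 0 (R = 0*((-7 - 24*6 + 2*6**2) - 4*(1 + 8)) = 0*((-7 - 144 + 2*36) - 4*9) = 0*((-7 - 144 + 72) - 36) = 0*(-79 - 36) = 0*(-115) = 0)
P = 2 (P = 2 + 0 = 2)
1/P = 1/2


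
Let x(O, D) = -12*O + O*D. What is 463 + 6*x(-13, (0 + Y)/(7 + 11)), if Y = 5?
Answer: 4132/3 ≈ 1377.3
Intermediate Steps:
x(O, D) = -12*O + D*O
463 + 6*x(-13, (0 + Y)/(7 + 11)) = 463 + 6*(-13*(-12 + (0 + 5)/(7 + 11))) = 463 + 6*(-13*(-12 + 5/18)) = 463 + 6*(-13*(-211/18)) = 463 + 6*(2743/18) = 463 + 2743/3 = 4132/3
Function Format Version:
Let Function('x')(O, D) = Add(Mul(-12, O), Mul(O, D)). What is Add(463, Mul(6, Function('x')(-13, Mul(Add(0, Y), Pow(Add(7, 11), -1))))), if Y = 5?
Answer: Rational(4132, 3) ≈ 1377.3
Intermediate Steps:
Function('x')(O, D) = Add(Mul(-12, O), Mul(D, O))
Add(463, Mul(6, Function('x')(-13, Mul(Add(0, Y), Pow(Add(7, 11), -1))))) = Add(463, Mul(6, Mul(-13, Add(-12, Mul(Add(0, 5), Pow(Add(7, 11), -1)))))) = Add(463, Mul(6, Mul(-13, Add(-12, Mul(5, Pow(18, -1)))))) = Add(463, Mul(6, Mul(-13, Add(-12, Mul(5, Rational(1, 18)))))) = Add(463, Mul(6, Mul(-13, Add(-12, Rational(5, 18))))) = Add(463, Mul(6, Mul(-13, Rational(-211, 18)))) = Add(463, Mul(6, Rational(2743, 18))) = Add(463, Rational(2743, 3)) = Rational(4132, 3)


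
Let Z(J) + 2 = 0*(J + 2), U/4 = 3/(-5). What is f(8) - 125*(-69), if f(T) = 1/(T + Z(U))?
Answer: 51751/6 ≈ 8625.2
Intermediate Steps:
U = -12/5 (U = 4*(3/(-5)) = 4*(3*(-⅕)) = 4*(-⅗) = -12/5 ≈ -2.4000)
Z(J) = -2 (Z(J) = -2 + 0*(J + 2) = -2 + 0*(2 + J) = -2 + 0 = -2)
f(T) = 1/(-2 + T) (f(T) = 1/(T - 2) = 1/(-2 + T))
f(8) - 125*(-69) = 1/(-2 + 8) - 125*(-69) = 1/6 + 8625 = ⅙ + 8625 = 51751/6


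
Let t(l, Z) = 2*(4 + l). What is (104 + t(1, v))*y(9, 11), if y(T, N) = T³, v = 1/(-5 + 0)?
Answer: 83106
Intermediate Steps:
v = -⅕ (v = 1/(-5) = -⅕ ≈ -0.20000)
t(l, Z) = 8 + 2*l
(104 + t(1, v))*y(9, 11) = (104 + (8 + 2*1))*9³ = (104 + (8 + 2))*729 = (104 + 10)*729 = 114*729 = 83106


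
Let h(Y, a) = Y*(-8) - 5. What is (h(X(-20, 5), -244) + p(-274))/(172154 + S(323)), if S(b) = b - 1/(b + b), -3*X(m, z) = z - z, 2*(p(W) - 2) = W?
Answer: -12920/15917163 ≈ -0.00081170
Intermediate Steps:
p(W) = 2 + W/2
X(m, z) = 0 (X(m, z) = -(z - z)/3 = -⅓*0 = 0)
h(Y, a) = -5 - 8*Y (h(Y, a) = -8*Y - 5 = -5 - 8*Y)
S(b) = b - 1/(2*b)
(h(X(-20, 5), -244) + p(-274))/(172154 + S(323)) = ((-5 - 8*0) + (2 + (½)*(-274)))/(172154 + (323 - ½/323)) = ((-5 + 0) + (2 - 137))/(172154 + (323 - ½*1/323)) = (-5 - 135)/(172154 + (323 - 1/646)) = -140/(172154 + 208657/646) = -140/111420141/646 = -140*646/111420141 = -12920/15917163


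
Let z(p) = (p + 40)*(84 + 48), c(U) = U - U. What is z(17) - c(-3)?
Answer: 7524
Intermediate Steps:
c(U) = 0
z(p) = 5280 + 132*p (z(p) = (40 + p)*132 = 5280 + 132*p)
z(17) - c(-3) = (5280 + 132*17) - 1*0 = (5280 + 2244) + 0 = 7524 + 0 = 7524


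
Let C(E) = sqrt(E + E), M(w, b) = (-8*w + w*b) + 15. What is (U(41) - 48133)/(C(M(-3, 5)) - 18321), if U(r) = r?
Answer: 293697844/111886331 + 192368*sqrt(3)/335658993 ≈ 2.6260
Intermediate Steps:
M(w, b) = 15 - 8*w + b*w (M(w, b) = (-8*w + b*w) + 15 = 15 - 8*w + b*w)
C(E) = sqrt(2)*sqrt(E) (C(E) = sqrt(2*E) = sqrt(2)*sqrt(E))
(U(41) - 48133)/(C(M(-3, 5)) - 18321) = (41 - 48133)/(sqrt(2)*sqrt(15 - 8*(-3) + 5*(-3)) - 18321) = -48092/(sqrt(2)*sqrt(15 + 24 - 15) - 18321) = -48092/(sqrt(2)*sqrt(24) - 18321) = -48092/(sqrt(2)*(2*sqrt(6)) - 18321) = -48092/(4*sqrt(3) - 18321) = -48092/(-18321 + 4*sqrt(3))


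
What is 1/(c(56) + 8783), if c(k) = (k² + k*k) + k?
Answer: 1/15111 ≈ 6.6177e-5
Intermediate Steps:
c(k) = k + 2*k² (c(k) = (k² + k²) + k = 2*k² + k = k + 2*k²)
1/(c(56) + 8783) = 1/(56*(1 + 2*56) + 8783) = 1/(56*(1 + 112) + 8783) = 1/(56*113 + 8783) = 1/(6328 + 8783) = 1/15111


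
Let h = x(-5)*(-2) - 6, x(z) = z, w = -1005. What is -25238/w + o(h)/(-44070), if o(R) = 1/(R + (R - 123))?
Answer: 2842387709/113186450 ≈ 25.112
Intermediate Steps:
h = 4 (h = -5*(-2) - 6 = 10 - 6 = 4)
o(R) = 1/(-123 + 2*R) (o(R) = 1/(R + (-123 + R)) = 1/(-123 + 2*R))
-25238/w + o(h)/(-44070) = -25238/(-1005) + 1/((-123 + 2*4)*(-44070)) = -25238*(-1/1005) - 1/44070/(-123 + 8) = 25238/1005 - 1/44070/(-115) = 25238/1005 - 1/115*(-1/44070) = 25238/1005 + 1/5068050 = 2842387709/113186450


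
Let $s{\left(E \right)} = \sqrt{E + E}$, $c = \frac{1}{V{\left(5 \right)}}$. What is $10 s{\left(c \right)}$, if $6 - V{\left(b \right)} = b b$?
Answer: $\frac{10 i \sqrt{38}}{19} \approx 3.2444 i$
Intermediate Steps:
$V{\left(b \right)} = 6 - b^{2}$ ($V{\left(b \right)} = 6 - b b = 6 - b^{2}$)
$c = - \frac{1}{19}$ ($c = \frac{1}{6 - 5^{2}} = \frac{1}{6 - 25} = \frac{1}{-19} = - \frac{1}{19} \approx -0.052632$)
$s{\left(E \right)} = \sqrt{2} \sqrt{E}$ ($s{\left(E \right)} = \sqrt{2 E} = \sqrt{2} \sqrt{E}$)
$10 s{\left(c \right)} = 10 \sqrt{2} \sqrt{- \frac{1}{19}} = 10 \sqrt{2} \frac{i \sqrt{19}}{19} = 10 \frac{i \sqrt{38}}{19} = \frac{10 i \sqrt{38}}{19}$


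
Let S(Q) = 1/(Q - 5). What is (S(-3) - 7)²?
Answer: 3249/64 ≈ 50.766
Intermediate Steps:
S(Q) = 1/(-5 + Q)
(S(-3) - 7)² = (1/(-5 - 3) - 7)² = (1/(-8) - 7)² = (-⅛ - 7)² = (-57/8)² = 3249/64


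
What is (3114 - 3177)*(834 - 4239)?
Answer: 214515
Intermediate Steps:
(3114 - 3177)*(834 - 4239) = -63*(-3405) = 214515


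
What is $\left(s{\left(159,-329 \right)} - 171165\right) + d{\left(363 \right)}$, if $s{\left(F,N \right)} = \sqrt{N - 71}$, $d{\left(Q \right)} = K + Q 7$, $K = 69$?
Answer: $-168555 + 20 i \approx -1.6856 \cdot 10^{5} + 20.0 i$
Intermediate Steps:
$d{\left(Q \right)} = 69 + 7 Q$ ($d{\left(Q \right)} = 69 + Q 7 = 69 + 7 Q$)
$s{\left(F,N \right)} = \sqrt{-71 + N}$
$\left(s{\left(159,-329 \right)} - 171165\right) + d{\left(363 \right)} = \left(\sqrt{-71 - 329} - 171165\right) + \left(69 + 7 \cdot 363\right) = \left(\sqrt{-400} - 171165\right) + \left(69 + 2541\right) = \left(20 i - 171165\right) + 2610 = \left(-171165 + 20 i\right) + 2610 = -168555 + 20 i$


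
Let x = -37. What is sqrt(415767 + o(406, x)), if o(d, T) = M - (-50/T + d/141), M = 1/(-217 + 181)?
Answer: sqrt(45263406146435)/10434 ≈ 644.80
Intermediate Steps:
M = -1/36 (M = 1/(-36) = -1/36 ≈ -0.027778)
o(d, T) = -1/36 + 50/T - d/141 (o(d, T) = -1/36 - (-50/T + d/141) = -1/36 + (50/T - d/141) = -1/36 + 50/T - d/141)
sqrt(415767 + o(406, x)) = sqrt(415767 + (-1/36 + 50/(-37) - 1/141*406)) = sqrt(415767 + (-1/36 + 50*(-1/37) - 406/141)) = sqrt(415767 + (-1/36 - 50/37 - 406/141)) = sqrt(415767 - 266603/62604) = sqrt(26028410665/62604) = sqrt(45263406146435)/10434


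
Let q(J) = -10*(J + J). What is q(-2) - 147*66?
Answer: -9662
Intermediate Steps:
q(J) = -20*J
q(-2) - 147*66 = -20*(-2) - 147*66 = 40 - 9702 = -9662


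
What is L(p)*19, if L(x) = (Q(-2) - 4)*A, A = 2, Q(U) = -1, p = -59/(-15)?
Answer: -190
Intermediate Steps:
p = 59/15 (p = -59*(-1/15) = 59/15 ≈ 3.9333)
L(x) = -10 (L(x) = (-1 - 4)*2 = -5*2 = -10)
L(p)*19 = -10*19 = -190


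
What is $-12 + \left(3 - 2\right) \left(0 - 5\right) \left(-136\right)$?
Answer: $668$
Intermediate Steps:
$-12 + \left(3 - 2\right) \left(0 - 5\right) \left(-136\right) = -12 + 1 \left(-5\right) \left(-136\right) = -12 - -680 = -12 + 680 = 668$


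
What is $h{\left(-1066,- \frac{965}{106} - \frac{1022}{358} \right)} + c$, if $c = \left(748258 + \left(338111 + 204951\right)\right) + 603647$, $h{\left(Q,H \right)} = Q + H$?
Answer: $\frac{35934650673}{18974} \approx 1.8939 \cdot 10^{6}$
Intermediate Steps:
$h{\left(Q,H \right)} = H + Q$
$c = 1894967$ ($c = \left(748258 + 543062\right) + 603647 = 1291320 + 603647 = 1894967$)
$h{\left(-1066,- \frac{965}{106} - \frac{1022}{358} \right)} + c = \left(\left(- \frac{965}{106} - \frac{1022}{358}\right) - 1066\right) + 1894967 = \left(\left(\left(-965\right) \frac{1}{106} - \frac{511}{179}\right) - 1066\right) + 1894967 = \left(\left(- \frac{965}{106} - \frac{511}{179}\right) - 1066\right) + 1894967 = \left(- \frac{226901}{18974} - 1066\right) + 1894967 = - \frac{20453185}{18974} + 1894967 = \frac{35934650673}{18974}$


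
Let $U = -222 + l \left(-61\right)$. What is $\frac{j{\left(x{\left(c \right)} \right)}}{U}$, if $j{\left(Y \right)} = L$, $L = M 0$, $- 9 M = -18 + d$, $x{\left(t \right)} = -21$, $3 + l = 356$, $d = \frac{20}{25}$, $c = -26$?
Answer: $0$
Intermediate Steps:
$d = \frac{4}{5}$ ($d = 20 \cdot \frac{1}{25} = \frac{4}{5} \approx 0.8$)
$l = 353$ ($l = -3 + 356 = 353$)
$M = \frac{86}{45}$ ($M = - \frac{-18 + \frac{4}{5}}{9} = \left(- \frac{1}{9}\right) \left(- \frac{86}{5}\right) = \frac{86}{45} \approx 1.9111$)
$U = -21755$ ($U = -222 + 353 \left(-61\right) = -222 - 21533 = -21755$)
$L = 0$ ($L = \frac{86}{45} \cdot 0 = 0$)
$j{\left(Y \right)} = 0$
$\frac{j{\left(x{\left(c \right)} \right)}}{U} = \frac{0}{-21755} = 0 \left(- \frac{1}{21755}\right) = 0$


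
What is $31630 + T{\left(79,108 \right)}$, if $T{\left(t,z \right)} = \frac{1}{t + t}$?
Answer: $\frac{4997541}{158} \approx 31630.0$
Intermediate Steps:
$T{\left(t,z \right)} = \frac{1}{2 t}$
$31630 + T{\left(79,108 \right)} = 31630 + \frac{1}{2 \cdot 79} = 31630 + \frac{1}{2} \cdot \frac{1}{79} = 31630 + \frac{1}{158} = \frac{4997541}{158}$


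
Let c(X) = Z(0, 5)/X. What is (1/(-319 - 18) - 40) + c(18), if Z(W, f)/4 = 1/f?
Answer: -605971/15165 ≈ -39.958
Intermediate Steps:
Z(W, f) = 4/f
c(X) = 4/(5*X) (c(X) = (4/5)/X = (4*(1/5))/X = 4/(5*X))
(1/(-319 - 18) - 40) + c(18) = (1/(-319 - 18) - 40) + (4/5)/18 = (1/(-337) - 40) + (4/5)*(1/18) = (-1/337 - 40) + 2/45 = -13481/337 + 2/45 = -605971/15165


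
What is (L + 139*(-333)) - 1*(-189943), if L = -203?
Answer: 143453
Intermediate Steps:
(L + 139*(-333)) - 1*(-189943) = (-203 + 139*(-333)) - 1*(-189943) = (-203 - 46287) + 189943 = -46490 + 189943 = 143453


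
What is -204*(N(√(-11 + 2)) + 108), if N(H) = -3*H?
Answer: -22032 + 1836*I ≈ -22032.0 + 1836.0*I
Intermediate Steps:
-204*(N(√(-11 + 2)) + 108) = -204*(-3*√(-11 + 2) + 108) = -204*(-9*I + 108) = -204*(108 - 9*I) = -22032 + 1836*I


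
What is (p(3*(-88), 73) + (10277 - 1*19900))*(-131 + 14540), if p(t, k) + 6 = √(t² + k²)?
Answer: -138744261 + 72045*√3001 ≈ -1.3480e+8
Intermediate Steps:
p(t, k) = -6 + √(k² + t²) (p(t, k) = -6 + √(t² + k²) = -6 + √(k² + t²))
(p(3*(-88), 73) + (10277 - 1*19900))*(-131 + 14540) = ((-6 + √(73² + (3*(-88))²)) + (10277 - 1*19900))*(-131 + 14540) = ((-6 + √(5329 + (-264)²)) + (10277 - 19900))*14409 = ((-6 + √(5329 + 69696)) - 9623)*14409 = ((-6 + √75025) - 9623)*14409 = ((-6 + 5*√3001) - 9623)*14409 = (-9629 + 5*√3001)*14409 = -138744261 + 72045*√3001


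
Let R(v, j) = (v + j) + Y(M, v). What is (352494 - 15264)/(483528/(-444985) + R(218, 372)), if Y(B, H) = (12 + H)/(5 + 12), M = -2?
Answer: 425176492725/759554354 ≈ 559.77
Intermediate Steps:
Y(B, H) = 12/17 + H/17 (Y(B, H) = (12 + H)/17 = (12 + H)*(1/17) = 12/17 + H/17)
R(v, j) = 12/17 + j + 18*v/17 (R(v, j) = (v + j) + (12/17 + v/17) = (j + v) + (12/17 + v/17) = 12/17 + j + 18*v/17)
(352494 - 15264)/(483528/(-444985) + R(218, 372)) = (352494 - 15264)/(483528/(-444985) + (12/17 + 372 + (18/17)*218)) = 337230/(483528*(-1/444985) + (12/17 + 372 + 3924/17)) = 337230/(-483528/444985 + 10260/17) = 337230/(4557326124/7564745) = 337230*(7564745/4557326124) = 425176492725/759554354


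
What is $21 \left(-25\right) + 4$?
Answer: $-521$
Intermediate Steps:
$21 \left(-25\right) + 4 = -525 + 4 = -521$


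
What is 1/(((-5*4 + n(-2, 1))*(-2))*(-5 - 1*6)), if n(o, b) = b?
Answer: -1/418 ≈ -0.0023923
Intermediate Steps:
1/(((-5*4 + n(-2, 1))*(-2))*(-5 - 1*6)) = 1/(((-5*4 + 1)*(-2))*(-5 - 1*6)) = 1/(((-20 + 1)*(-2))*(-5 - 6)) = 1/(-19*(-2)*(-11)) = 1/(38*(-11)) = 1/(-418) = -1/418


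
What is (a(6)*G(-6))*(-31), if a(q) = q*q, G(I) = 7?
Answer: -7812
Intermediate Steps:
a(q) = q**2
(a(6)*G(-6))*(-31) = (6**2*7)*(-31) = (36*7)*(-31) = 252*(-31) = -7812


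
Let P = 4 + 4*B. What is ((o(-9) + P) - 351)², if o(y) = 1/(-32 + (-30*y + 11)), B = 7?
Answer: 6309124900/62001 ≈ 1.0176e+5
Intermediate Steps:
o(y) = 1/(-21 - 30*y) (o(y) = 1/(-32 + (11 - 30*y)) = 1/(-21 - 30*y))
P = 32 (P = 4 + 4*7 = 4 + 28 = 32)
((o(-9) + P) - 351)² = ((-1/(21 + 30*(-9)) + 32) - 351)² = ((-1/(21 - 270) + 32) - 351)² = ((-1/(-249) + 32) - 351)² = ((-1*(-1/249) + 32) - 351)² = ((1/249 + 32) - 351)² = (7969/249 - 351)² = (-79430/249)² = 6309124900/62001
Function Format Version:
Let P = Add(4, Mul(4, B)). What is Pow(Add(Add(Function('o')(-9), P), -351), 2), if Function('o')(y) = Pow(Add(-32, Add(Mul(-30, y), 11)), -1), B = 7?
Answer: Rational(6309124900, 62001) ≈ 1.0176e+5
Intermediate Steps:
Function('o')(y) = Pow(Add(-21, Mul(-30, y)), -1) (Function('o')(y) = Pow(Add(-32, Add(11, Mul(-30, y))), -1) = Pow(Add(-21, Mul(-30, y)), -1))
P = 32 (P = Add(4, Mul(4, 7)) = Add(4, 28) = 32)
Pow(Add(Add(Function('o')(-9), P), -351), 2) = Pow(Add(Add(Mul(-1, Pow(Add(21, Mul(30, -9)), -1)), 32), -351), 2) = Pow(Add(Add(Mul(-1, Pow(Add(21, -270), -1)), 32), -351), 2) = Pow(Add(Add(Mul(-1, Pow(-249, -1)), 32), -351), 2) = Pow(Add(Add(Mul(-1, Rational(-1, 249)), 32), -351), 2) = Pow(Add(Add(Rational(1, 249), 32), -351), 2) = Pow(Add(Rational(7969, 249), -351), 2) = Pow(Rational(-79430, 249), 2) = Rational(6309124900, 62001)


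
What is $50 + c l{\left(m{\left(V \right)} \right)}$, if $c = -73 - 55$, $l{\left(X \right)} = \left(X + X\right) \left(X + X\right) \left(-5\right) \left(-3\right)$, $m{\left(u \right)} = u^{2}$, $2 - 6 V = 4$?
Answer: $- \frac{1210}{27} \approx -44.815$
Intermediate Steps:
$V = - \frac{1}{3}$ ($V = \frac{1}{3} - \frac{2}{3} = - \frac{1}{3} \approx -0.33333$)
$l{\left(X \right)} = 60 X^{2}$ ($l{\left(X \right)} = 2 X 2 X \left(-5\right) \left(-3\right) = 4 X^{2} \left(-5\right) \left(-3\right) = - 20 X^{2} \left(-3\right) = 60 X^{2}$)
$c = -128$ ($c = -73 - 55 = -128$)
$50 + c l{\left(m{\left(V \right)} \right)} = 50 - 128 \cdot 60 \left(\left(- \frac{1}{3}\right)^{2}\right)^{2} = 50 - 128 \cdot \frac{60}{81} = 50 - 128 \cdot 60 \cdot \frac{1}{81} = 50 - \frac{2560}{27} = - \frac{1210}{27}$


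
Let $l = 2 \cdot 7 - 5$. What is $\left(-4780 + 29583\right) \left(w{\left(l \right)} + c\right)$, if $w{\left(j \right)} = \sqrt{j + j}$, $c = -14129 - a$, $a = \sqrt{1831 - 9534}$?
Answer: $-350441587 + 74409 \sqrt{2} - 24803 i \sqrt{7703} \approx -3.5034 \cdot 10^{8} - 2.1769 \cdot 10^{6} i$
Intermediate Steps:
$a = i \sqrt{7703}$ ($a = \sqrt{-7703} = i \sqrt{7703} \approx 87.767 i$)
$l = 9$ ($l = 14 - 5 = 9$)
$c = -14129 - i \sqrt{7703} \approx -14129.0 - 87.767 i$
$w{\left(j \right)} = \sqrt{2} \sqrt{j}$ ($w{\left(j \right)} = \sqrt{2 j} = \sqrt{2} \sqrt{j}$)
$\left(-4780 + 29583\right) \left(w{\left(l \right)} + c\right) = \left(-4780 + 29583\right) \left(\sqrt{2} \sqrt{9} - \left(14129 + i \sqrt{7703}\right)\right) = 24803 \left(\sqrt{2} \cdot 3 - \left(14129 + i \sqrt{7703}\right)\right) = 24803 \left(3 \sqrt{2} - \left(14129 + i \sqrt{7703}\right)\right) = 24803 \left(-14129 + 3 \sqrt{2} - i \sqrt{7703}\right) = -350441587 + 74409 \sqrt{2} - 24803 i \sqrt{7703}$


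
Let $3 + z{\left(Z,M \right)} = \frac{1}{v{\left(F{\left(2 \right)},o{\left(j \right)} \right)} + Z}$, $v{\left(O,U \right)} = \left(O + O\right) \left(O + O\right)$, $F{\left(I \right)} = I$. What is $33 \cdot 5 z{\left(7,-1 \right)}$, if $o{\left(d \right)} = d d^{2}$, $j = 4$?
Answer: $- \frac{11220}{23} \approx -487.83$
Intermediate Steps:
$o{\left(d \right)} = d^{3}$
$v{\left(O,U \right)} = 4 O^{2}$ ($v{\left(O,U \right)} = 2 O 2 O = 4 O^{2}$)
$z{\left(Z,M \right)} = -3 + \frac{1}{16 + Z}$ ($z{\left(Z,M \right)} = -3 + \frac{1}{4 \cdot 2^{2} + Z} = -3 + \frac{1}{4 \cdot 4 + Z} = -3 + \frac{1}{16 + Z}$)
$33 \cdot 5 z{\left(7,-1 \right)} = 33 \cdot 5 \frac{-47 - 21}{16 + 7} = 165 \frac{-47 - 21}{23} = 165 \cdot \frac{1}{23} \left(-68\right) = 165 \left(- \frac{68}{23}\right) = - \frac{11220}{23}$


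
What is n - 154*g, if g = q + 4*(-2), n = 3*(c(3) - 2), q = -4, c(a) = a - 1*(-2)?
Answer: 1857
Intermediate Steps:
c(a) = 2 + a (c(a) = a + 2 = 2 + a)
n = 9 (n = 3*((2 + 3) - 2) = 3*(5 - 2) = 3*3 = 9)
g = -12 (g = -4 + 4*(-2) = -4 - 8 = -12)
n - 154*g = 9 - 154*(-12) = 9 + 1848 = 1857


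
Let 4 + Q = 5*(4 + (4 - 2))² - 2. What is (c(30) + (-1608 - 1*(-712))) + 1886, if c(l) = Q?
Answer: 1164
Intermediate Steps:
Q = 174 (Q = -4 + (5*(4 + (4 - 2))² - 2) = -4 + (5*(4 + 2)² - 2) = -4 + (5*6² - 2) = -4 + (5*36 - 2) = -4 + (180 - 2) = -4 + 178 = 174)
c(l) = 174
(c(30) + (-1608 - 1*(-712))) + 1886 = (174 + (-1608 - 1*(-712))) + 1886 = (174 + (-1608 + 712)) + 1886 = (174 - 896) + 1886 = -722 + 1886 = 1164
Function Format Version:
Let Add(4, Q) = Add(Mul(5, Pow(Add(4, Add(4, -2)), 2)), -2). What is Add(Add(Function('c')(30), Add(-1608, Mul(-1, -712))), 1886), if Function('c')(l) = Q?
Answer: 1164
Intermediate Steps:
Q = 174 (Q = Add(-4, Add(Mul(5, Pow(Add(4, Add(4, -2)), 2)), -2)) = Add(-4, Add(Mul(5, Pow(Add(4, 2), 2)), -2)) = Add(-4, Add(Mul(5, Pow(6, 2)), -2)) = Add(-4, Add(Mul(5, 36), -2)) = Add(-4, Add(180, -2)) = Add(-4, 178) = 174)
Function('c')(l) = 174
Add(Add(Function('c')(30), Add(-1608, Mul(-1, -712))), 1886) = Add(Add(174, Add(-1608, Mul(-1, -712))), 1886) = Add(Add(174, Add(-1608, 712)), 1886) = Add(Add(174, -896), 1886) = Add(-722, 1886) = 1164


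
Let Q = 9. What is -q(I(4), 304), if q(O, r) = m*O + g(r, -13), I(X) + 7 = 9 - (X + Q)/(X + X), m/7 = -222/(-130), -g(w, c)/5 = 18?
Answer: 44469/520 ≈ 85.517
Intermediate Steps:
g(w, c) = -90 (g(w, c) = -5*18 = -90)
m = 777/65 (m = 7*(-222/(-130)) = 7*(-222*(-1/130)) = 7*(111/65) = 777/65 ≈ 11.954)
I(X) = 2 - (9 + X)/(2*X) (I(X) = -7 + (9 - (X + 9)/(X + X)) = -7 + (9 - (9 + X)/(2*X)) = 2 - (9 + X)/(2*X))
q(O, r) = -90 + 777*O/65 (q(O, r) = 777*O/65 - 90 = -90 + 777*O/65)
-q(I(4), 304) = -(-90 + 777*((3/2)*(-3 + 4)/4)/65) = -(-90 + 777*((3/2)*(¼)*1)/65) = -(-90 + (777/65)*(3/8)) = -(-90 + 2331/520) = -1*(-44469/520) = 44469/520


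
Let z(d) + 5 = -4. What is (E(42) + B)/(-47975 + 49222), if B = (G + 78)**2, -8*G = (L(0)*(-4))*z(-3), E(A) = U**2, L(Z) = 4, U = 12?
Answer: 3744/1247 ≈ 3.0024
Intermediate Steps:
E(A) = 144 (E(A) = 12**2 = 144)
z(d) = -9 (z(d) = -5 - 4 = -9)
G = -18 (G = -4*(-4)*(-9)/8 = -(-2)*(-9) = -1/8*144 = -18)
B = 3600 (B = (-18 + 78)**2 = 60**2 = 3600)
(E(42) + B)/(-47975 + 49222) = (144 + 3600)/(-47975 + 49222) = 3744/1247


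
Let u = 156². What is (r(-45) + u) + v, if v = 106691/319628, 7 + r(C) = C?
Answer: 7761953043/319628 ≈ 24284.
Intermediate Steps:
u = 24336
r(C) = -7 + C
v = 106691/319628 (v = 106691*(1/319628) = 106691/319628 ≈ 0.33380)
(r(-45) + u) + v = ((-7 - 45) + 24336) + 106691/319628 = (-52 + 24336) + 106691/319628 = 24284 + 106691/319628 = 7761953043/319628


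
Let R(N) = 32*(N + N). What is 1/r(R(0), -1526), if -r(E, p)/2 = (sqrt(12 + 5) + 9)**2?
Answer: -49/4096 + 9*sqrt(17)/4096 ≈ -0.0029033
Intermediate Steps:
R(N) = 64*N (R(N) = 32*(2*N) = 64*N)
r(E, p) = -2*(9 + sqrt(17))**2 (r(E, p) = -2*(sqrt(12 + 5) + 9)**2 = -2*(sqrt(17) + 9)**2 = -2*(9 + sqrt(17))**2)
1/r(R(0), -1526) = 1/(-196 - 36*sqrt(17))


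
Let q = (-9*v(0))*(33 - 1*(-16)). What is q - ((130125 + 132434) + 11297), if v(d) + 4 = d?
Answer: -272092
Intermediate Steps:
v(d) = -4 + d
q = 1764 (q = (-9*(-4 + 0))*(33 - 1*(-16)) = (-9*(-4))*(33 + 16) = 36*49 = 1764)
q - ((130125 + 132434) + 11297) = 1764 - ((130125 + 132434) + 11297) = 1764 - (262559 + 11297) = 1764 - 1*273856 = 1764 - 273856 = -272092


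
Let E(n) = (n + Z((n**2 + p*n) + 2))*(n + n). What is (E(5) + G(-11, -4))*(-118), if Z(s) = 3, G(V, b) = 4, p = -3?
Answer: -9912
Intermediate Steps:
E(n) = 2*n*(3 + n) (E(n) = (n + 3)*(n + n) = (3 + n)*(2*n) = 2*n*(3 + n))
(E(5) + G(-11, -4))*(-118) = (2*5*(3 + 5) + 4)*(-118) = (2*5*8 + 4)*(-118) = (80 + 4)*(-118) = 84*(-118) = -9912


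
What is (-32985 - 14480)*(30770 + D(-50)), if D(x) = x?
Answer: -1458124800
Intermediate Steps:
(-32985 - 14480)*(30770 + D(-50)) = (-32985 - 14480)*(30770 - 50) = -47465*30720 = -1458124800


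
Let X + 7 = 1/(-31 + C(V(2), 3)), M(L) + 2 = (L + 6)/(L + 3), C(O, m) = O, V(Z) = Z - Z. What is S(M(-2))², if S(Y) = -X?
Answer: 47524/961 ≈ 49.453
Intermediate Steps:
V(Z) = 0
M(L) = -2 + (6 + L)/(3 + L) (M(L) = -2 + (L + 6)/(L + 3) = -2 + (6 + L)/(3 + L))
X = -218/31 (X = -7 + 1/(-31 + 0) = -7 + 1/(-31) = -7 - 1/31 = -218/31 ≈ -7.0323)
S(Y) = 218/31 (S(Y) = -1*(-218/31) = 218/31)
S(M(-2))² = (218/31)² = 47524/961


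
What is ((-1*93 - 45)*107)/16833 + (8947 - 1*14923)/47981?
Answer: -269693818/269221391 ≈ -1.0018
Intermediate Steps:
((-1*93 - 45)*107)/16833 + (8947 - 1*14923)/47981 = ((-93 - 45)*107)*(1/16833) + (8947 - 14923)*(1/47981) = -138*107*(1/16833) - 5976*1/47981 = -14766*1/16833 - 5976/47981 = -4922/5611 - 5976/47981 = -269693818/269221391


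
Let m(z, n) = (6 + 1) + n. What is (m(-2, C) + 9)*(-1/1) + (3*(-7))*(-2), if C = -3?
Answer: 29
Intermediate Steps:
m(z, n) = 7 + n
(m(-2, C) + 9)*(-1/1) + (3*(-7))*(-2) = ((7 - 3) + 9)*(-1/1) + (3*(-7))*(-2) = (4 + 9)*(-1*1) - 21*(-2) = 13*(-1) + 42 = -13 + 42 = 29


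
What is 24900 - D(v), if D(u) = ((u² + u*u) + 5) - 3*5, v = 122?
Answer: -4858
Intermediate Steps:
D(u) = -10 + 2*u² (D(u) = ((u² + u²) + 5) - 15 = (2*u² + 5) - 15 = (5 + 2*u²) - 15 = -10 + 2*u²)
24900 - D(v) = 24900 - (-10 + 2*122²) = 24900 - (-10 + 2*14884) = 24900 - (-10 + 29768) = 24900 - 1*29758 = 24900 - 29758 = -4858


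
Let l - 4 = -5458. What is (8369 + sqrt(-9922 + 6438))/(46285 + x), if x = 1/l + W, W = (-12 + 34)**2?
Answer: 45644526/255078125 + 10908*I*sqrt(871)/255078125 ≈ 0.17894 + 0.0012621*I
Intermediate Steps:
W = 484 (W = 22**2 = 484)
l = -5454 (l = 4 - 5458 = -5454)
x = 2639735/5454 (x = 1/(-5454) + 484 = -1/5454 + 484 = 2639735/5454 ≈ 484.00)
(8369 + sqrt(-9922 + 6438))/(46285 + x) = (8369 + sqrt(-9922 + 6438))/(46285 + 2639735/5454) = (8369 + sqrt(-3484))/(255078125/5454) = (8369 + 2*I*sqrt(871))*(5454/255078125) = 45644526/255078125 + 10908*I*sqrt(871)/255078125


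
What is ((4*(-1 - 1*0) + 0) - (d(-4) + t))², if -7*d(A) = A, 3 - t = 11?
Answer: 576/49 ≈ 11.755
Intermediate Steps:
t = -8 (t = 3 - 1*11 = 3 - 11 = -8)
d(A) = -A/7
((4*(-1 - 1*0) + 0) - (d(-4) + t))² = ((4*(-1 - 1*0) + 0) - (-⅐*(-4) - 8))² = ((4*(-1 + 0) + 0) - (4/7 - 8))² = ((4*(-1) + 0) - 1*(-52/7))² = ((-4 + 0) + 52/7)² = (-4 + 52/7)² = (24/7)² = 576/49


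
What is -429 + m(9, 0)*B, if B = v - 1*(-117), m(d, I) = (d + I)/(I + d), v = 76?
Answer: -236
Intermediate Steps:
m(d, I) = 1 (m(d, I) = (I + d)/(I + d) = 1)
B = 193 (B = 76 - 1*(-117) = 76 + 117 = 193)
-429 + m(9, 0)*B = -429 + 1*193 = -429 + 193 = -236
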